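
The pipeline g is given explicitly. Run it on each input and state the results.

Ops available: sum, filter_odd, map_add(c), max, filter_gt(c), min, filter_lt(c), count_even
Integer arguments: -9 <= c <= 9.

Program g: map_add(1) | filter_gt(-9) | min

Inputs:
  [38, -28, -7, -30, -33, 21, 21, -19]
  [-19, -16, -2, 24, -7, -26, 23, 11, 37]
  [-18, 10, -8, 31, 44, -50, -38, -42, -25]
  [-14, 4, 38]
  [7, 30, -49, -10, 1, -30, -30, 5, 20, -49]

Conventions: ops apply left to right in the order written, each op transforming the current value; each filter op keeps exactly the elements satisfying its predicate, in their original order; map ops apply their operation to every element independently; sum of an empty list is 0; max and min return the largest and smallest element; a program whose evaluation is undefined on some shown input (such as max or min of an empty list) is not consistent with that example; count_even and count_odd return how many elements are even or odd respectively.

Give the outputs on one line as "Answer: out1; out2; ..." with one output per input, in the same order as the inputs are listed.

-6; -6; -7; 5; 2

Execution, op by op:
  [38, -28, -7, -30, -33, 21, 21, -19] -> [39, -27, -6, -29, -32, 22, 22, -18] -> [39, -6, 22, 22] -> -6
  [-19, -16, -2, 24, -7, -26, 23, 11, 37] -> [-18, -15, -1, 25, -6, -25, 24, 12, 38] -> [-1, 25, -6, 24, 12, 38] -> -6
  [-18, 10, -8, 31, 44, -50, -38, -42, -25] -> [-17, 11, -7, 32, 45, -49, -37, -41, -24] -> [11, -7, 32, 45] -> -7
  [-14, 4, 38] -> [-13, 5, 39] -> [5, 39] -> 5
  [7, 30, -49, -10, 1, -30, -30, 5, 20, -49] -> [8, 31, -48, -9, 2, -29, -29, 6, 21, -48] -> [8, 31, 2, 6, 21] -> 2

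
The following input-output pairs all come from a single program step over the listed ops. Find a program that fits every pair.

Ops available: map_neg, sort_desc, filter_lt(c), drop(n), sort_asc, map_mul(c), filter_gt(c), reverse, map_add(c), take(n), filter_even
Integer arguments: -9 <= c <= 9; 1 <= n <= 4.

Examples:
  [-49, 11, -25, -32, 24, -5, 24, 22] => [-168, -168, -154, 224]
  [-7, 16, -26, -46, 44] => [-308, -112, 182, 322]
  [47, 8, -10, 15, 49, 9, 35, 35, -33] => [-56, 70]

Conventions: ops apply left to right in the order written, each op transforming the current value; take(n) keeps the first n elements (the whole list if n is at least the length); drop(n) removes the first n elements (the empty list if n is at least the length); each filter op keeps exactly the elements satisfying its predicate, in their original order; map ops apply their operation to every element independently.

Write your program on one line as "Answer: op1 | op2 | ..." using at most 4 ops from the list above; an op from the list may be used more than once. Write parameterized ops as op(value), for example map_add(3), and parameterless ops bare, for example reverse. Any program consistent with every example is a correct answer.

map_mul(-7) | sort_asc | filter_even

Check, running the answer program on each example:
  [-49, 11, -25, -32, 24, -5, 24, 22] -> [343, -77, 175, 224, -168, 35, -168, -154] -> [-168, -168, -154, -77, 35, 175, 224, 343] -> [-168, -168, -154, 224]
  [-7, 16, -26, -46, 44] -> [49, -112, 182, 322, -308] -> [-308, -112, 49, 182, 322] -> [-308, -112, 182, 322]
  [47, 8, -10, 15, 49, 9, 35, 35, -33] -> [-329, -56, 70, -105, -343, -63, -245, -245, 231] -> [-343, -329, -245, -245, -105, -63, -56, 70, 231] -> [-56, 70]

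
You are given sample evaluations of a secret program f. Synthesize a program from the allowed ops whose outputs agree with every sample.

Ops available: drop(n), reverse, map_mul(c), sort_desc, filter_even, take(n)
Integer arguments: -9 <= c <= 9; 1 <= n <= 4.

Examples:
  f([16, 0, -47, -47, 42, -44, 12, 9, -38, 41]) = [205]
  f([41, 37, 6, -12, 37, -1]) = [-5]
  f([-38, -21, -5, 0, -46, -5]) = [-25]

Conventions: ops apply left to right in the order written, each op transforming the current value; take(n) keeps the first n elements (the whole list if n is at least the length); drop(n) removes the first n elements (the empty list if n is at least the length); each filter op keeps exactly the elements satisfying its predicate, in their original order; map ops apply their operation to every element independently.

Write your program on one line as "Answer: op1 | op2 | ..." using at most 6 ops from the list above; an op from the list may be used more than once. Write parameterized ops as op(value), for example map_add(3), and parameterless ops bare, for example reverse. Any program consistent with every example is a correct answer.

drop(3) | sort_desc | take(2) | drop(1) | map_mul(5)

Check, running the answer program on each example:
  [16, 0, -47, -47, 42, -44, 12, 9, -38, 41] -> [-47, 42, -44, 12, 9, -38, 41] -> [42, 41, 12, 9, -38, -44, -47] -> [42, 41] -> [41] -> [205]
  [41, 37, 6, -12, 37, -1] -> [-12, 37, -1] -> [37, -1, -12] -> [37, -1] -> [-1] -> [-5]
  [-38, -21, -5, 0, -46, -5] -> [0, -46, -5] -> [0, -5, -46] -> [0, -5] -> [-5] -> [-25]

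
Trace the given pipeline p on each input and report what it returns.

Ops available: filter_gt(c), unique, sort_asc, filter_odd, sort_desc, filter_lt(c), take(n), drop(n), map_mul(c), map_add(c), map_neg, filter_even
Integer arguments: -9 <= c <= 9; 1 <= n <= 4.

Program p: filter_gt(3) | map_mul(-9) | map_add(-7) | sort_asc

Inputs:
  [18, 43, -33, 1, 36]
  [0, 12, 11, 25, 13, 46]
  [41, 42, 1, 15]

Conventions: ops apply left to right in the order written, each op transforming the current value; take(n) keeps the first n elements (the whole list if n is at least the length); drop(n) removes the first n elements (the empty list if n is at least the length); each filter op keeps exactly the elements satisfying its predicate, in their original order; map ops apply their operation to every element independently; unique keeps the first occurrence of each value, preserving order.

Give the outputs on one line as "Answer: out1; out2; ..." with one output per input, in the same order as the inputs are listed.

Execution, op by op:
  [18, 43, -33, 1, 36] -> [18, 43, 36] -> [-162, -387, -324] -> [-169, -394, -331] -> [-394, -331, -169]
  [0, 12, 11, 25, 13, 46] -> [12, 11, 25, 13, 46] -> [-108, -99, -225, -117, -414] -> [-115, -106, -232, -124, -421] -> [-421, -232, -124, -115, -106]
  [41, 42, 1, 15] -> [41, 42, 15] -> [-369, -378, -135] -> [-376, -385, -142] -> [-385, -376, -142]

[-394, -331, -169]; [-421, -232, -124, -115, -106]; [-385, -376, -142]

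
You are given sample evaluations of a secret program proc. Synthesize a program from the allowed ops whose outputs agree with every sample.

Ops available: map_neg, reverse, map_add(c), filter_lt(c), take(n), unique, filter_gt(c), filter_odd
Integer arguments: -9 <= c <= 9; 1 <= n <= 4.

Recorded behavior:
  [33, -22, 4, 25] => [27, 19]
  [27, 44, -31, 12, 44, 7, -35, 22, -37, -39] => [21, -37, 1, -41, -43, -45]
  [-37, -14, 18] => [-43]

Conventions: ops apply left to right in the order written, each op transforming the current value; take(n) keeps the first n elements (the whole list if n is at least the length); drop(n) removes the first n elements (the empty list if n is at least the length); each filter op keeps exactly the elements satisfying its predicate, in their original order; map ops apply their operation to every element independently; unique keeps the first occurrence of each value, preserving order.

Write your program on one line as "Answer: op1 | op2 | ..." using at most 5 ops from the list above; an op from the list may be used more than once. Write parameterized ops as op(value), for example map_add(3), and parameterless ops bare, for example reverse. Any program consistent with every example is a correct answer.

filter_odd | reverse | map_add(-6) | reverse

Check, running the answer program on each example:
  [33, -22, 4, 25] -> [33, 25] -> [25, 33] -> [19, 27] -> [27, 19]
  [27, 44, -31, 12, 44, 7, -35, 22, -37, -39] -> [27, -31, 7, -35, -37, -39] -> [-39, -37, -35, 7, -31, 27] -> [-45, -43, -41, 1, -37, 21] -> [21, -37, 1, -41, -43, -45]
  [-37, -14, 18] -> [-37] -> [-37] -> [-43] -> [-43]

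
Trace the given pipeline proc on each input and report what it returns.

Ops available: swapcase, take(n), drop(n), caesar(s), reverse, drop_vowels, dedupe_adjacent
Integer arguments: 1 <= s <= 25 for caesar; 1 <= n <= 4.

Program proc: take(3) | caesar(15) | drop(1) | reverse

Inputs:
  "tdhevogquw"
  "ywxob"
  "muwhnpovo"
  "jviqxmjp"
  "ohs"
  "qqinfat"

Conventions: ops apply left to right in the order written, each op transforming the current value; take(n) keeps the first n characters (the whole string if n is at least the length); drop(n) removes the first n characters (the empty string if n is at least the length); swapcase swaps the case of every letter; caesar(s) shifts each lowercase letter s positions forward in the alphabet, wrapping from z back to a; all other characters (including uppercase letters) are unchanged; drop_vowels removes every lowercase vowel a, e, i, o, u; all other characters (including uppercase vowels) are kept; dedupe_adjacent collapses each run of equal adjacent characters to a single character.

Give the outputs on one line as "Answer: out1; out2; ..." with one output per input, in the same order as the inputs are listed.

Execution, op by op:
  "tdhevogquw" -> "tdh" -> "isw" -> "sw" -> "ws"
  "ywxob" -> "ywx" -> "nlm" -> "lm" -> "ml"
  "muwhnpovo" -> "muw" -> "bjl" -> "jl" -> "lj"
  "jviqxmjp" -> "jvi" -> "ykx" -> "kx" -> "xk"
  "ohs" -> "ohs" -> "dwh" -> "wh" -> "hw"
  "qqinfat" -> "qqi" -> "ffx" -> "fx" -> "xf"

"ws"; "ml"; "lj"; "xk"; "hw"; "xf"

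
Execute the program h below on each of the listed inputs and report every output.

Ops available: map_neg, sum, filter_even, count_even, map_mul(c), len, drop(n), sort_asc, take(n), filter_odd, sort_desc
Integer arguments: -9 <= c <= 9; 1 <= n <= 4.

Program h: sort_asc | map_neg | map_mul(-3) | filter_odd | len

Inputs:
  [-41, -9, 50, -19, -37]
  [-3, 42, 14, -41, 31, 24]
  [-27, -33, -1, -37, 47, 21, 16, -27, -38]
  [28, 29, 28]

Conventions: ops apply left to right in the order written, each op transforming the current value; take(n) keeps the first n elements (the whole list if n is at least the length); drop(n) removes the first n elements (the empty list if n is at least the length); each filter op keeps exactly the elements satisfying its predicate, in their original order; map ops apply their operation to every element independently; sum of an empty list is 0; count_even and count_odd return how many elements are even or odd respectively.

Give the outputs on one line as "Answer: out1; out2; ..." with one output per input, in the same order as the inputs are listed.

Execution, op by op:
  [-41, -9, 50, -19, -37] -> [-41, -37, -19, -9, 50] -> [41, 37, 19, 9, -50] -> [-123, -111, -57, -27, 150] -> [-123, -111, -57, -27] -> 4
  [-3, 42, 14, -41, 31, 24] -> [-41, -3, 14, 24, 31, 42] -> [41, 3, -14, -24, -31, -42] -> [-123, -9, 42, 72, 93, 126] -> [-123, -9, 93] -> 3
  [-27, -33, -1, -37, 47, 21, 16, -27, -38] -> [-38, -37, -33, -27, -27, -1, 16, 21, 47] -> [38, 37, 33, 27, 27, 1, -16, -21, -47] -> [-114, -111, -99, -81, -81, -3, 48, 63, 141] -> [-111, -99, -81, -81, -3, 63, 141] -> 7
  [28, 29, 28] -> [28, 28, 29] -> [-28, -28, -29] -> [84, 84, 87] -> [87] -> 1

4; 3; 7; 1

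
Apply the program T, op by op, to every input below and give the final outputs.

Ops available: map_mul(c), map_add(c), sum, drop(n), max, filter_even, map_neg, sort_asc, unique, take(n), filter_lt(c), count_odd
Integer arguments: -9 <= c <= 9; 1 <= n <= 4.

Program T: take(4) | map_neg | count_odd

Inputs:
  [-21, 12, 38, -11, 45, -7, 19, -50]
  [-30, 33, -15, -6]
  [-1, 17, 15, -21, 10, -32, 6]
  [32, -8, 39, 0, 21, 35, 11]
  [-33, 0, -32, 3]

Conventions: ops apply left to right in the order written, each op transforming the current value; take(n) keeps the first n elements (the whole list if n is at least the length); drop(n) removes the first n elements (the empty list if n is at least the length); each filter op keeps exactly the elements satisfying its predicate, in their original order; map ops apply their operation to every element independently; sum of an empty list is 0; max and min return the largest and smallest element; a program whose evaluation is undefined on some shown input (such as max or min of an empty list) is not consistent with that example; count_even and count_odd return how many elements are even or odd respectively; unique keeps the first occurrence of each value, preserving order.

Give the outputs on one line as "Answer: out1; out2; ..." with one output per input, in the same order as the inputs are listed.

2; 2; 4; 1; 2

Execution, op by op:
  [-21, 12, 38, -11, 45, -7, 19, -50] -> [-21, 12, 38, -11] -> [21, -12, -38, 11] -> 2
  [-30, 33, -15, -6] -> [-30, 33, -15, -6] -> [30, -33, 15, 6] -> 2
  [-1, 17, 15, -21, 10, -32, 6] -> [-1, 17, 15, -21] -> [1, -17, -15, 21] -> 4
  [32, -8, 39, 0, 21, 35, 11] -> [32, -8, 39, 0] -> [-32, 8, -39, 0] -> 1
  [-33, 0, -32, 3] -> [-33, 0, -32, 3] -> [33, 0, 32, -3] -> 2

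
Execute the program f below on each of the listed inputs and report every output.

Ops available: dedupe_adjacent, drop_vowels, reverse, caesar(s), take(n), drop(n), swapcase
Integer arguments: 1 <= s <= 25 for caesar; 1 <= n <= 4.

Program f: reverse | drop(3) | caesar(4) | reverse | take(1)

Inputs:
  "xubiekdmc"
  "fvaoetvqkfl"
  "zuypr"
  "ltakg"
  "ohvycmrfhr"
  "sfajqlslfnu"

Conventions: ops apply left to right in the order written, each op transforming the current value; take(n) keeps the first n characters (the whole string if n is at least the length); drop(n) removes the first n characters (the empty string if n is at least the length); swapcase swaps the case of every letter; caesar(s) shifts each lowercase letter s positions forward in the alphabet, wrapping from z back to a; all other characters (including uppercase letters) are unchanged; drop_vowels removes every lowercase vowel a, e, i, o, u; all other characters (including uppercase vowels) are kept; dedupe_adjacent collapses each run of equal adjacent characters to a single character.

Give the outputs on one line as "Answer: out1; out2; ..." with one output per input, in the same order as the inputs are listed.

Execution, op by op:
  "xubiekdmc" -> "cmdkeibux" -> "keibux" -> "oimfyb" -> "byfmio" -> "b"
  "fvaoetvqkfl" -> "lfkqvteoavf" -> "qvteoavf" -> "uzxisezj" -> "jzesixzu" -> "j"
  "zuypr" -> "rpyuz" -> "uz" -> "yd" -> "dy" -> "d"
  "ltakg" -> "gkatl" -> "tl" -> "xp" -> "px" -> "p"
  "ohvycmrfhr" -> "rhfrmcyvho" -> "rmcyvho" -> "vqgczls" -> "slzcgqv" -> "s"
  "sfajqlslfnu" -> "unflslqjafs" -> "lslqjafs" -> "pwpunejw" -> "wjenupwp" -> "w"

"b"; "j"; "d"; "p"; "s"; "w"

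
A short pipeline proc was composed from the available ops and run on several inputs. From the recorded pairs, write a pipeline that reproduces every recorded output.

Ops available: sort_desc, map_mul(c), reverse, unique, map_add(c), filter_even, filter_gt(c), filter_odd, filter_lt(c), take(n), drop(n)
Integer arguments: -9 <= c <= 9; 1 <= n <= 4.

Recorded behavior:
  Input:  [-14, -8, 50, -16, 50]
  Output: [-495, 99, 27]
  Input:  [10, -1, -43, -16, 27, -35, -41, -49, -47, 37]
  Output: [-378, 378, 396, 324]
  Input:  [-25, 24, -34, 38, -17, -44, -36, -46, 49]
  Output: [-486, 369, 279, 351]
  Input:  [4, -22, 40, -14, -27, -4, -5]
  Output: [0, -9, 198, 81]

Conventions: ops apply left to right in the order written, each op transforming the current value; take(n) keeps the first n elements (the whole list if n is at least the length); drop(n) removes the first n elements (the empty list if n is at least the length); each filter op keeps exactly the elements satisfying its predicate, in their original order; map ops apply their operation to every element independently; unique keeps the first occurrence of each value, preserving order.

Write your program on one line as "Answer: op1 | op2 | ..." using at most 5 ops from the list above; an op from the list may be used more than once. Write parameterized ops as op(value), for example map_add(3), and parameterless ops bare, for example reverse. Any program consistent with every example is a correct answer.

reverse | take(4) | map_add(5) | unique | map_mul(-9)

Check, running the answer program on each example:
  [-14, -8, 50, -16, 50] -> [50, -16, 50, -8, -14] -> [50, -16, 50, -8] -> [55, -11, 55, -3] -> [55, -11, -3] -> [-495, 99, 27]
  [10, -1, -43, -16, 27, -35, -41, -49, -47, 37] -> [37, -47, -49, -41, -35, 27, -16, -43, -1, 10] -> [37, -47, -49, -41] -> [42, -42, -44, -36] -> [42, -42, -44, -36] -> [-378, 378, 396, 324]
  [-25, 24, -34, 38, -17, -44, -36, -46, 49] -> [49, -46, -36, -44, -17, 38, -34, 24, -25] -> [49, -46, -36, -44] -> [54, -41, -31, -39] -> [54, -41, -31, -39] -> [-486, 369, 279, 351]
  [4, -22, 40, -14, -27, -4, -5] -> [-5, -4, -27, -14, 40, -22, 4] -> [-5, -4, -27, -14] -> [0, 1, -22, -9] -> [0, 1, -22, -9] -> [0, -9, 198, 81]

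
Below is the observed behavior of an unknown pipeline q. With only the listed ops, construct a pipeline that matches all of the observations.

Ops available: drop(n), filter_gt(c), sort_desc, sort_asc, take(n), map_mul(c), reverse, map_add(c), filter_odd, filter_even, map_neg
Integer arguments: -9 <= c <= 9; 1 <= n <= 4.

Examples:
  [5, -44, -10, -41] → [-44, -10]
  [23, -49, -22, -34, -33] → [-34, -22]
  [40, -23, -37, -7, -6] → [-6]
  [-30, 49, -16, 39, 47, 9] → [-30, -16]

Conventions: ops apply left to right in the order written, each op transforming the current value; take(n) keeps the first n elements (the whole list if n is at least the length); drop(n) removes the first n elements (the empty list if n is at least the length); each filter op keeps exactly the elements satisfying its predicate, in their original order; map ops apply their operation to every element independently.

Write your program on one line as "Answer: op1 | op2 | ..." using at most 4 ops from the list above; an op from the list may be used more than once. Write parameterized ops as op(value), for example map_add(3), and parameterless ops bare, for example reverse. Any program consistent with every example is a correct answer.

sort_asc | take(4) | filter_even

Check, running the answer program on each example:
  [5, -44, -10, -41] -> [-44, -41, -10, 5] -> [-44, -41, -10, 5] -> [-44, -10]
  [23, -49, -22, -34, -33] -> [-49, -34, -33, -22, 23] -> [-49, -34, -33, -22] -> [-34, -22]
  [40, -23, -37, -7, -6] -> [-37, -23, -7, -6, 40] -> [-37, -23, -7, -6] -> [-6]
  [-30, 49, -16, 39, 47, 9] -> [-30, -16, 9, 39, 47, 49] -> [-30, -16, 9, 39] -> [-30, -16]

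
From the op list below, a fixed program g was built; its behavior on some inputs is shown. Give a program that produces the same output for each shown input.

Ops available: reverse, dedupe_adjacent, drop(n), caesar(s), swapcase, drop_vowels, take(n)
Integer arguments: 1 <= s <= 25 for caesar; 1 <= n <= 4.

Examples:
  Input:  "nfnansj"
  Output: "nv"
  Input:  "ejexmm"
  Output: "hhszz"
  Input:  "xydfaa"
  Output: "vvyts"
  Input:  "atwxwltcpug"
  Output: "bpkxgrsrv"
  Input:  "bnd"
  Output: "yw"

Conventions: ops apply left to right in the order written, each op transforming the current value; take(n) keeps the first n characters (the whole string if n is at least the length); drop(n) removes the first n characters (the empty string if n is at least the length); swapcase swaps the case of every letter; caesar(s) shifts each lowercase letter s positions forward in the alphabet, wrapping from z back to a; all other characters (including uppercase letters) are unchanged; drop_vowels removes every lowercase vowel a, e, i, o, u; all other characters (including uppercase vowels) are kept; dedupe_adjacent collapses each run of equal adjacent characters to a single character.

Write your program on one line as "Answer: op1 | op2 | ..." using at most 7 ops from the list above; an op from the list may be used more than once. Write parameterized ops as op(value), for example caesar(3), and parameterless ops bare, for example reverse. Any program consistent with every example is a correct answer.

caesar(20) | swapcase | reverse | swapcase | caesar(1) | drop_vowels

Check, running the answer program on each example:
  "nfnansj" -> "hzhuhmd" -> "HZHUHMD" -> "DMHUHZH" -> "dmhuhzh" -> "eniviai" -> "nv"
  "ejexmm" -> "ydyrgg" -> "YDYRGG" -> "GGRYDY" -> "ggrydy" -> "hhszez" -> "hhszz"
  "xydfaa" -> "rsxzuu" -> "RSXZUU" -> "UUZXSR" -> "uuzxsr" -> "vvayts" -> "vvyts"
  "atwxwltcpug" -> "unqrqfnwjoa" -> "UNQRQFNWJOA" -> "AOJWNFQRQNU" -> "aojwnfqrqnu" -> "bpkxogrsrov" -> "bpkxgrsrv"
  "bnd" -> "vhx" -> "VHX" -> "XHV" -> "xhv" -> "yiw" -> "yw"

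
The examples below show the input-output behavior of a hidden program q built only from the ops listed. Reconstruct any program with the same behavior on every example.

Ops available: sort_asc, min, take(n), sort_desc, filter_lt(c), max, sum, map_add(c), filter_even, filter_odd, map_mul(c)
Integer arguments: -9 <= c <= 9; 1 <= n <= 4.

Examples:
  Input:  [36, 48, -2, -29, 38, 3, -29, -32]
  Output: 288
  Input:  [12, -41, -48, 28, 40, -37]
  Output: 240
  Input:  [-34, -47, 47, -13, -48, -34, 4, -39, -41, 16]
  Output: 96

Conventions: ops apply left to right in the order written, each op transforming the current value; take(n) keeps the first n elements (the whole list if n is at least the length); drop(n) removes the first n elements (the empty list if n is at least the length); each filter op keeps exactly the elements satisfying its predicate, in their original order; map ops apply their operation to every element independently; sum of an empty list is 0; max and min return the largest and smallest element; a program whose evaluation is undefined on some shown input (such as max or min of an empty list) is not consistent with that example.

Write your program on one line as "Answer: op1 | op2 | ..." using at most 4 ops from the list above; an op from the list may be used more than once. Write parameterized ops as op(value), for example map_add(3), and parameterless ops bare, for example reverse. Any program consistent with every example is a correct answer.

sort_asc | filter_even | map_mul(6) | max

Check, running the answer program on each example:
  [36, 48, -2, -29, 38, 3, -29, -32] -> [-32, -29, -29, -2, 3, 36, 38, 48] -> [-32, -2, 36, 38, 48] -> [-192, -12, 216, 228, 288] -> 288
  [12, -41, -48, 28, 40, -37] -> [-48, -41, -37, 12, 28, 40] -> [-48, 12, 28, 40] -> [-288, 72, 168, 240] -> 240
  [-34, -47, 47, -13, -48, -34, 4, -39, -41, 16] -> [-48, -47, -41, -39, -34, -34, -13, 4, 16, 47] -> [-48, -34, -34, 4, 16] -> [-288, -204, -204, 24, 96] -> 96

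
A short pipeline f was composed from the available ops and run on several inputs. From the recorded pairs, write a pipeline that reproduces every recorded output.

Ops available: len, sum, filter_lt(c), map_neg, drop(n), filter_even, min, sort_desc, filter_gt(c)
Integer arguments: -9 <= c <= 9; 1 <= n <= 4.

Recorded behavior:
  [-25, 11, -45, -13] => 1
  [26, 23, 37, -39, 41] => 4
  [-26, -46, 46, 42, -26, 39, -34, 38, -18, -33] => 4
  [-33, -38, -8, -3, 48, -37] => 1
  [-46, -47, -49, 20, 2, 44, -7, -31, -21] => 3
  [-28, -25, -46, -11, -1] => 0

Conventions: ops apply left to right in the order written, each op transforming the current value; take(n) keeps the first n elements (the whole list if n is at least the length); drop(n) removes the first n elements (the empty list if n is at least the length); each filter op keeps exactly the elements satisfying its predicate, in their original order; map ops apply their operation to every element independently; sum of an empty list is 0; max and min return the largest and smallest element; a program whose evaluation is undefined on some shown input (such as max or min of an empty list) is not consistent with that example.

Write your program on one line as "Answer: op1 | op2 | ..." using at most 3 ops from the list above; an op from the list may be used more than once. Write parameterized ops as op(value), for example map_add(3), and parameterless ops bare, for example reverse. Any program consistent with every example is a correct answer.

filter_gt(0) | map_neg | len

Check, running the answer program on each example:
  [-25, 11, -45, -13] -> [11] -> [-11] -> 1
  [26, 23, 37, -39, 41] -> [26, 23, 37, 41] -> [-26, -23, -37, -41] -> 4
  [-26, -46, 46, 42, -26, 39, -34, 38, -18, -33] -> [46, 42, 39, 38] -> [-46, -42, -39, -38] -> 4
  [-33, -38, -8, -3, 48, -37] -> [48] -> [-48] -> 1
  [-46, -47, -49, 20, 2, 44, -7, -31, -21] -> [20, 2, 44] -> [-20, -2, -44] -> 3
  [-28, -25, -46, -11, -1] -> [] -> [] -> 0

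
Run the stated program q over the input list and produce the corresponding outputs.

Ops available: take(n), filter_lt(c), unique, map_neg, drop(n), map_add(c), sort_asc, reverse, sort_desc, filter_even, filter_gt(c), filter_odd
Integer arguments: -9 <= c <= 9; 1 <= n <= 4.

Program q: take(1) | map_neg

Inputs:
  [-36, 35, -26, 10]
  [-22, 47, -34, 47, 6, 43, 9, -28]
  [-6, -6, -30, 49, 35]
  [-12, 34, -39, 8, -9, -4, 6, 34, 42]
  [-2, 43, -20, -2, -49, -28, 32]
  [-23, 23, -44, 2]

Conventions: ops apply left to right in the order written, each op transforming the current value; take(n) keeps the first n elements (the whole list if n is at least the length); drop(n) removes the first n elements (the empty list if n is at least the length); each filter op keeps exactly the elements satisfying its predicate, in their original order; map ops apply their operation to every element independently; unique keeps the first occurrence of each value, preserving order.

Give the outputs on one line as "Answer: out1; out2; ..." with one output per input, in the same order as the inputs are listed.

[36]; [22]; [6]; [12]; [2]; [23]

Execution, op by op:
  [-36, 35, -26, 10] -> [-36] -> [36]
  [-22, 47, -34, 47, 6, 43, 9, -28] -> [-22] -> [22]
  [-6, -6, -30, 49, 35] -> [-6] -> [6]
  [-12, 34, -39, 8, -9, -4, 6, 34, 42] -> [-12] -> [12]
  [-2, 43, -20, -2, -49, -28, 32] -> [-2] -> [2]
  [-23, 23, -44, 2] -> [-23] -> [23]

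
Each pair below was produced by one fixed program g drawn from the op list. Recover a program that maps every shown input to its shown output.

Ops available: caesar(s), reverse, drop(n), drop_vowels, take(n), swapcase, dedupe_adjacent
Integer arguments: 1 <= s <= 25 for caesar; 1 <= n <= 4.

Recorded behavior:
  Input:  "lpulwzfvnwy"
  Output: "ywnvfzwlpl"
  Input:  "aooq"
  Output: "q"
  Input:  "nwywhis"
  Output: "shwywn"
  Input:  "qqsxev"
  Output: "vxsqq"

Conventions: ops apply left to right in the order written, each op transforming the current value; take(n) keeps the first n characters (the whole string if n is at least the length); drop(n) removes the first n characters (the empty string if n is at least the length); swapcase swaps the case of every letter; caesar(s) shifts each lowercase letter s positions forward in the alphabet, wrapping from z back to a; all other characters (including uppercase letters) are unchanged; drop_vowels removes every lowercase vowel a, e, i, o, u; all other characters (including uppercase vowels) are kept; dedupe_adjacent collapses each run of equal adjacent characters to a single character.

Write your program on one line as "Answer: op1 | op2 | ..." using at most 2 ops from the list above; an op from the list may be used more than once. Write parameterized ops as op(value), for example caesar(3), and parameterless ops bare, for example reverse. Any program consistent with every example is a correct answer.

reverse | drop_vowels

Check, running the answer program on each example:
  "lpulwzfvnwy" -> "ywnvfzwlupl" -> "ywnvfzwlpl"
  "aooq" -> "qooa" -> "q"
  "nwywhis" -> "sihwywn" -> "shwywn"
  "qqsxev" -> "vexsqq" -> "vxsqq"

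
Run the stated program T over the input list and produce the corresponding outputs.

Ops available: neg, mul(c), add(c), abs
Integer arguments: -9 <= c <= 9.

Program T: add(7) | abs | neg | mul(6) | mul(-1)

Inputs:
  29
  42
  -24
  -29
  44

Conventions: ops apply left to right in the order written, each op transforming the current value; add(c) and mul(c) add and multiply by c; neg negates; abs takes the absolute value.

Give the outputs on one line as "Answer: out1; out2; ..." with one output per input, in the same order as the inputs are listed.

Execution, op by op:
  29 -> 36 -> 36 -> -36 -> -216 -> 216
  42 -> 49 -> 49 -> -49 -> -294 -> 294
  -24 -> -17 -> 17 -> -17 -> -102 -> 102
  -29 -> -22 -> 22 -> -22 -> -132 -> 132
  44 -> 51 -> 51 -> -51 -> -306 -> 306

216; 294; 102; 132; 306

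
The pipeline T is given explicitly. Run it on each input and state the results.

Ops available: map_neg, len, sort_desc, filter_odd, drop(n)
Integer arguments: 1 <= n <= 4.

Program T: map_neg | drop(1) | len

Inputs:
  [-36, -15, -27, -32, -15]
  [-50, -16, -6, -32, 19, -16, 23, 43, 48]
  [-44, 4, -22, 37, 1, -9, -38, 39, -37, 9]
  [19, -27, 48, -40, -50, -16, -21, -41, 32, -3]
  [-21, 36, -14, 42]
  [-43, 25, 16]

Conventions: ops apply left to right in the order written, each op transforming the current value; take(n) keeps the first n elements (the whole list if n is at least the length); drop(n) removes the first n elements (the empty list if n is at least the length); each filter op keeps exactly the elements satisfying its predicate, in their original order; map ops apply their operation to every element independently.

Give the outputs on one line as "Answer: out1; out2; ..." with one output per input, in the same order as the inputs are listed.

4; 8; 9; 9; 3; 2

Execution, op by op:
  [-36, -15, -27, -32, -15] -> [36, 15, 27, 32, 15] -> [15, 27, 32, 15] -> 4
  [-50, -16, -6, -32, 19, -16, 23, 43, 48] -> [50, 16, 6, 32, -19, 16, -23, -43, -48] -> [16, 6, 32, -19, 16, -23, -43, -48] -> 8
  [-44, 4, -22, 37, 1, -9, -38, 39, -37, 9] -> [44, -4, 22, -37, -1, 9, 38, -39, 37, -9] -> [-4, 22, -37, -1, 9, 38, -39, 37, -9] -> 9
  [19, -27, 48, -40, -50, -16, -21, -41, 32, -3] -> [-19, 27, -48, 40, 50, 16, 21, 41, -32, 3] -> [27, -48, 40, 50, 16, 21, 41, -32, 3] -> 9
  [-21, 36, -14, 42] -> [21, -36, 14, -42] -> [-36, 14, -42] -> 3
  [-43, 25, 16] -> [43, -25, -16] -> [-25, -16] -> 2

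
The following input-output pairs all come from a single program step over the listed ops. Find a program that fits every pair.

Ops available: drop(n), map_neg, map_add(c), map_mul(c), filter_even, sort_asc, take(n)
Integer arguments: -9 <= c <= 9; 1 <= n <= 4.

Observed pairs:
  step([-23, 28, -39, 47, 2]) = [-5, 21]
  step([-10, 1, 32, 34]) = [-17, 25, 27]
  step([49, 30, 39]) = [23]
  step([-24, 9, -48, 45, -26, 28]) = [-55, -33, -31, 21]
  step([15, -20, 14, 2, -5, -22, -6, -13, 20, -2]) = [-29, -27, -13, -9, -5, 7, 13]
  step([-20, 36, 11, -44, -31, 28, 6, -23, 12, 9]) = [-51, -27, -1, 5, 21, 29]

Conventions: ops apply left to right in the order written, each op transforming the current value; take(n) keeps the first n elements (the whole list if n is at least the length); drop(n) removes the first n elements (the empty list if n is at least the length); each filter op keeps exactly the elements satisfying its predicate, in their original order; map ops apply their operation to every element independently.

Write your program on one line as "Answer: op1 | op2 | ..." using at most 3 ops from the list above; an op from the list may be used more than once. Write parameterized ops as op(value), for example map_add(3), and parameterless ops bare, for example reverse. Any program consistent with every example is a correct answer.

filter_even | map_add(-7) | sort_asc

Check, running the answer program on each example:
  [-23, 28, -39, 47, 2] -> [28, 2] -> [21, -5] -> [-5, 21]
  [-10, 1, 32, 34] -> [-10, 32, 34] -> [-17, 25, 27] -> [-17, 25, 27]
  [49, 30, 39] -> [30] -> [23] -> [23]
  [-24, 9, -48, 45, -26, 28] -> [-24, -48, -26, 28] -> [-31, -55, -33, 21] -> [-55, -33, -31, 21]
  [15, -20, 14, 2, -5, -22, -6, -13, 20, -2] -> [-20, 14, 2, -22, -6, 20, -2] -> [-27, 7, -5, -29, -13, 13, -9] -> [-29, -27, -13, -9, -5, 7, 13]
  [-20, 36, 11, -44, -31, 28, 6, -23, 12, 9] -> [-20, 36, -44, 28, 6, 12] -> [-27, 29, -51, 21, -1, 5] -> [-51, -27, -1, 5, 21, 29]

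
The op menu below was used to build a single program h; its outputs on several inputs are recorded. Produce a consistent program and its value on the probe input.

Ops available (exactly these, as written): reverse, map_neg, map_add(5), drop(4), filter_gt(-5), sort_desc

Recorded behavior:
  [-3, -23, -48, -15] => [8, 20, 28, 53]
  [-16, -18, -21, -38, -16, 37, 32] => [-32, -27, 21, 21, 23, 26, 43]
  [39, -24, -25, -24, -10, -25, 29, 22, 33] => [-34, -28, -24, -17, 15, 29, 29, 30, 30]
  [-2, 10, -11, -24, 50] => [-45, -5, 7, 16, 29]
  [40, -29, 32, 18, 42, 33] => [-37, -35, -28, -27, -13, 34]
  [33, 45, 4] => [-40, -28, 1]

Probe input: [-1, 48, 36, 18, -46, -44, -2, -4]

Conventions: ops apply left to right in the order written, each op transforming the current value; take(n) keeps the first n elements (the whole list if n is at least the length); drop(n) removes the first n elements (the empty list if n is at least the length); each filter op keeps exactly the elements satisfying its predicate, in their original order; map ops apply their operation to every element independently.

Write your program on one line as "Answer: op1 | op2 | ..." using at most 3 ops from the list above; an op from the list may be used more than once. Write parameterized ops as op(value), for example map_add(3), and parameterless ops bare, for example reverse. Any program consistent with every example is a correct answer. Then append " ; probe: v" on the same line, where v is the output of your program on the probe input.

sort_desc | map_neg | map_add(5) ; probe: [-43, -31, -13, 6, 7, 9, 49, 51]

Check, running the answer program on each example:
  [-3, -23, -48, -15] -> [-3, -15, -23, -48] -> [3, 15, 23, 48] -> [8, 20, 28, 53]
  [-16, -18, -21, -38, -16, 37, 32] -> [37, 32, -16, -16, -18, -21, -38] -> [-37, -32, 16, 16, 18, 21, 38] -> [-32, -27, 21, 21, 23, 26, 43]
  [39, -24, -25, -24, -10, -25, 29, 22, 33] -> [39, 33, 29, 22, -10, -24, -24, -25, -25] -> [-39, -33, -29, -22, 10, 24, 24, 25, 25] -> [-34, -28, -24, -17, 15, 29, 29, 30, 30]
  [-2, 10, -11, -24, 50] -> [50, 10, -2, -11, -24] -> [-50, -10, 2, 11, 24] -> [-45, -5, 7, 16, 29]
  [40, -29, 32, 18, 42, 33] -> [42, 40, 33, 32, 18, -29] -> [-42, -40, -33, -32, -18, 29] -> [-37, -35, -28, -27, -13, 34]
  [33, 45, 4] -> [45, 33, 4] -> [-45, -33, -4] -> [-40, -28, 1]
  probe: [-1, 48, 36, 18, -46, -44, -2, -4] -> [48, 36, 18, -1, -2, -4, -44, -46] -> [-48, -36, -18, 1, 2, 4, 44, 46] -> [-43, -31, -13, 6, 7, 9, 49, 51]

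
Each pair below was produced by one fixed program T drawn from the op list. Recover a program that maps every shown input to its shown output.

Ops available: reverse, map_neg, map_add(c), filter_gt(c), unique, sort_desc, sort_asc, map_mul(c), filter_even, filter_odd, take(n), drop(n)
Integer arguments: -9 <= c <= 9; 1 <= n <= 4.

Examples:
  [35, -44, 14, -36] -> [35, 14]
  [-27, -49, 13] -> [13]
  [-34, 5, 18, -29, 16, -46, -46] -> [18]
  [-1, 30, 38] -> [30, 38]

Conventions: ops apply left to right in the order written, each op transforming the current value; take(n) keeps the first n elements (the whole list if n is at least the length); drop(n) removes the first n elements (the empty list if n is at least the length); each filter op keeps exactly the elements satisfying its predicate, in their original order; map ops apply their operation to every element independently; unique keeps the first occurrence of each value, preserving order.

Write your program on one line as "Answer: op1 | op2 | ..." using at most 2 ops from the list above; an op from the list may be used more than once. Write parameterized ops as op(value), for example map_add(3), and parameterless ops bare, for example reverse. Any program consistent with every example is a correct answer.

take(4) | filter_gt(7)

Check, running the answer program on each example:
  [35, -44, 14, -36] -> [35, -44, 14, -36] -> [35, 14]
  [-27, -49, 13] -> [-27, -49, 13] -> [13]
  [-34, 5, 18, -29, 16, -46, -46] -> [-34, 5, 18, -29] -> [18]
  [-1, 30, 38] -> [-1, 30, 38] -> [30, 38]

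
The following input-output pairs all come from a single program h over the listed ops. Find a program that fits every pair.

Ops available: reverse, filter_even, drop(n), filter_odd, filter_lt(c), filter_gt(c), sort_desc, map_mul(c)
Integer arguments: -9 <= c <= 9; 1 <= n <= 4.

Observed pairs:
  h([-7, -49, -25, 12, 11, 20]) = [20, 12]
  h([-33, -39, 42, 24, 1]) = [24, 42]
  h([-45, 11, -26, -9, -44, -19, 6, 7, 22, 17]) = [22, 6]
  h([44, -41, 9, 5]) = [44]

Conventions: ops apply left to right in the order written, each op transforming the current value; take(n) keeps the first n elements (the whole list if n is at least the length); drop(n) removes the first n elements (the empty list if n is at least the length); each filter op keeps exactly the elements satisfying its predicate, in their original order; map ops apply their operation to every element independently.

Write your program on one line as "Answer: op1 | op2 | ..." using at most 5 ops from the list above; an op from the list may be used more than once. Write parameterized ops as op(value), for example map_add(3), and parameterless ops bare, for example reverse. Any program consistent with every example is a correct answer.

reverse | filter_even | reverse | filter_gt(-9) | reverse

Check, running the answer program on each example:
  [-7, -49, -25, 12, 11, 20] -> [20, 11, 12, -25, -49, -7] -> [20, 12] -> [12, 20] -> [12, 20] -> [20, 12]
  [-33, -39, 42, 24, 1] -> [1, 24, 42, -39, -33] -> [24, 42] -> [42, 24] -> [42, 24] -> [24, 42]
  [-45, 11, -26, -9, -44, -19, 6, 7, 22, 17] -> [17, 22, 7, 6, -19, -44, -9, -26, 11, -45] -> [22, 6, -44, -26] -> [-26, -44, 6, 22] -> [6, 22] -> [22, 6]
  [44, -41, 9, 5] -> [5, 9, -41, 44] -> [44] -> [44] -> [44] -> [44]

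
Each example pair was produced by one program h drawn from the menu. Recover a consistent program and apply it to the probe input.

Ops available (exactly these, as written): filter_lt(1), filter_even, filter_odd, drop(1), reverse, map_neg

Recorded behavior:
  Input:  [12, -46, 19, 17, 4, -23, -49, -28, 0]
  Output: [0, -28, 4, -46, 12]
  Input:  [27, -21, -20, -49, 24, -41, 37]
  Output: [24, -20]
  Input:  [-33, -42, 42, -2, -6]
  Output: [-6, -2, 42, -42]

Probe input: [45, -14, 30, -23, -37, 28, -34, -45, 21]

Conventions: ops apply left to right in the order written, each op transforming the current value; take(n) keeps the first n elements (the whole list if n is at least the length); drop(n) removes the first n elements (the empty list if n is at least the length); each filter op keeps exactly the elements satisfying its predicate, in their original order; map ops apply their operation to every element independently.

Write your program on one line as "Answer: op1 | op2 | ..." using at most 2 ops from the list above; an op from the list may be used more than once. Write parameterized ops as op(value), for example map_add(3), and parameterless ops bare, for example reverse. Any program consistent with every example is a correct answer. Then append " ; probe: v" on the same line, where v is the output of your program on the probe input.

reverse | filter_even ; probe: [-34, 28, 30, -14]

Check, running the answer program on each example:
  [12, -46, 19, 17, 4, -23, -49, -28, 0] -> [0, -28, -49, -23, 4, 17, 19, -46, 12] -> [0, -28, 4, -46, 12]
  [27, -21, -20, -49, 24, -41, 37] -> [37, -41, 24, -49, -20, -21, 27] -> [24, -20]
  [-33, -42, 42, -2, -6] -> [-6, -2, 42, -42, -33] -> [-6, -2, 42, -42]
  probe: [45, -14, 30, -23, -37, 28, -34, -45, 21] -> [21, -45, -34, 28, -37, -23, 30, -14, 45] -> [-34, 28, 30, -14]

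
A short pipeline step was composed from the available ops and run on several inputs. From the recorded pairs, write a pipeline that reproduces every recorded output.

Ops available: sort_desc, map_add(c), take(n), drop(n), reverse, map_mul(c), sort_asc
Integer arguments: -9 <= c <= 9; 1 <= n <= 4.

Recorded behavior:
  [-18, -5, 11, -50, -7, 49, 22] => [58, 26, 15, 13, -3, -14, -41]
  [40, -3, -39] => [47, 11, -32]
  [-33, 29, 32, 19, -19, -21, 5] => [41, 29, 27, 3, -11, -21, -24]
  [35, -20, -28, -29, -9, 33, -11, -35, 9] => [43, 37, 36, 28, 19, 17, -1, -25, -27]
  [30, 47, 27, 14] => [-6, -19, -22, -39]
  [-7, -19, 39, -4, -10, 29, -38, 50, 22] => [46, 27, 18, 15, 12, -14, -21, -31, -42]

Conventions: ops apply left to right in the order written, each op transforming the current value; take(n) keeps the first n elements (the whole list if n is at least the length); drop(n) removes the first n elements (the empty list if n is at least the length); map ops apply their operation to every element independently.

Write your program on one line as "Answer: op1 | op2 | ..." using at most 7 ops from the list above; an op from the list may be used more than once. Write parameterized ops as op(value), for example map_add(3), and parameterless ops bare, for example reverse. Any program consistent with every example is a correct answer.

map_mul(-1) | map_add(-5) | map_add(6) | map_add(7) | sort_asc | sort_desc

Check, running the answer program on each example:
  [-18, -5, 11, -50, -7, 49, 22] -> [18, 5, -11, 50, 7, -49, -22] -> [13, 0, -16, 45, 2, -54, -27] -> [19, 6, -10, 51, 8, -48, -21] -> [26, 13, -3, 58, 15, -41, -14] -> [-41, -14, -3, 13, 15, 26, 58] -> [58, 26, 15, 13, -3, -14, -41]
  [40, -3, -39] -> [-40, 3, 39] -> [-45, -2, 34] -> [-39, 4, 40] -> [-32, 11, 47] -> [-32, 11, 47] -> [47, 11, -32]
  [-33, 29, 32, 19, -19, -21, 5] -> [33, -29, -32, -19, 19, 21, -5] -> [28, -34, -37, -24, 14, 16, -10] -> [34, -28, -31, -18, 20, 22, -4] -> [41, -21, -24, -11, 27, 29, 3] -> [-24, -21, -11, 3, 27, 29, 41] -> [41, 29, 27, 3, -11, -21, -24]
  [35, -20, -28, -29, -9, 33, -11, -35, 9] -> [-35, 20, 28, 29, 9, -33, 11, 35, -9] -> [-40, 15, 23, 24, 4, -38, 6, 30, -14] -> [-34, 21, 29, 30, 10, -32, 12, 36, -8] -> [-27, 28, 36, 37, 17, -25, 19, 43, -1] -> [-27, -25, -1, 17, 19, 28, 36, 37, 43] -> [43, 37, 36, 28, 19, 17, -1, -25, -27]
  [30, 47, 27, 14] -> [-30, -47, -27, -14] -> [-35, -52, -32, -19] -> [-29, -46, -26, -13] -> [-22, -39, -19, -6] -> [-39, -22, -19, -6] -> [-6, -19, -22, -39]
  [-7, -19, 39, -4, -10, 29, -38, 50, 22] -> [7, 19, -39, 4, 10, -29, 38, -50, -22] -> [2, 14, -44, -1, 5, -34, 33, -55, -27] -> [8, 20, -38, 5, 11, -28, 39, -49, -21] -> [15, 27, -31, 12, 18, -21, 46, -42, -14] -> [-42, -31, -21, -14, 12, 15, 18, 27, 46] -> [46, 27, 18, 15, 12, -14, -21, -31, -42]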